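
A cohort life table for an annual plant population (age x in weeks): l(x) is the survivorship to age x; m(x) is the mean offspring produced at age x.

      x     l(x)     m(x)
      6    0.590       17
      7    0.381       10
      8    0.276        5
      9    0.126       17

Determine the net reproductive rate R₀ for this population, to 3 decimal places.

17.362

R₀ = Σ l(x) m(x):
  age 6: 0.590 × 17 = 10.0300
  age 7: 0.381 × 10 = 3.8100
  age 8: 0.276 × 5 = 1.3800
  age 9: 0.126 × 17 = 2.1420
R₀ = 10.0300 + 3.8100 + 1.3800 + 2.1420 = 17.3620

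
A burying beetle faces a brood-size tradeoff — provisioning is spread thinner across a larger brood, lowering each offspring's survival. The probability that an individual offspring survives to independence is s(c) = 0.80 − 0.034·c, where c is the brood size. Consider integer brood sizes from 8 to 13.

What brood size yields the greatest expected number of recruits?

Expected recruits = c × s(c):
  c=8: 8 × 0.528 = 4.224
  c=9: 9 × 0.494 = 4.446
  c=10: 10 × 0.460 = 4.600
  c=11: 11 × 0.426 = 4.686
  c=12: 12 × 0.392 = 4.704
  c=13: 13 × 0.358 = 4.654
Maximum at c = 12 (4.704 recruits).

12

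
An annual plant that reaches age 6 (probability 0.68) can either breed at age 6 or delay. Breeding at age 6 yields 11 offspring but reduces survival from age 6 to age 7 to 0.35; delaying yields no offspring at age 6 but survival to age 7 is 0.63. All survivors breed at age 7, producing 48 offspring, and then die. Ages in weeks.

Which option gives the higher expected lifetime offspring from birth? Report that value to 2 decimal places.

20.56

breed at age 6: R₀ = 0.68 × (11 + 0.35 × 48) = 0.68 × 27.8000 = 18.9040
delay to age 7: R₀ = 0.68 × (0.63 × 48) = 0.68 × 30.2400 = 20.5632
Higher: delay to age 7 (20.5632).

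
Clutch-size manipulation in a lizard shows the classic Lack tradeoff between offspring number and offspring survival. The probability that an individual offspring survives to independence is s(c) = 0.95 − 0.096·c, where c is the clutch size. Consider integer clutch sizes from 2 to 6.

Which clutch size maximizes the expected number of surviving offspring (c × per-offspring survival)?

5

Expected surviving offspring = c × s(c):
  c=2: 2 × 0.758 = 1.516
  c=3: 3 × 0.662 = 1.986
  c=4: 4 × 0.566 = 2.264
  c=5: 5 × 0.470 = 2.350
  c=6: 6 × 0.374 = 2.244
Maximum at c = 5 (2.350 surviving offspring).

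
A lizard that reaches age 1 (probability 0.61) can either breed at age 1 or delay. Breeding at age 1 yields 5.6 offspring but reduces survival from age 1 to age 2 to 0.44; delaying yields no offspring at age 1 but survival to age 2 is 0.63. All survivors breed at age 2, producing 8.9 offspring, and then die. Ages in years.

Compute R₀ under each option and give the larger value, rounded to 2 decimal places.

breed at age 1: R₀ = 0.61 × (5.6 + 0.44 × 8.9) = 0.61 × 9.5160 = 5.8048
delay to age 2: R₀ = 0.61 × (0.63 × 8.9) = 0.61 × 5.6070 = 3.4203
Higher: breed at age 1 (5.8048).

5.80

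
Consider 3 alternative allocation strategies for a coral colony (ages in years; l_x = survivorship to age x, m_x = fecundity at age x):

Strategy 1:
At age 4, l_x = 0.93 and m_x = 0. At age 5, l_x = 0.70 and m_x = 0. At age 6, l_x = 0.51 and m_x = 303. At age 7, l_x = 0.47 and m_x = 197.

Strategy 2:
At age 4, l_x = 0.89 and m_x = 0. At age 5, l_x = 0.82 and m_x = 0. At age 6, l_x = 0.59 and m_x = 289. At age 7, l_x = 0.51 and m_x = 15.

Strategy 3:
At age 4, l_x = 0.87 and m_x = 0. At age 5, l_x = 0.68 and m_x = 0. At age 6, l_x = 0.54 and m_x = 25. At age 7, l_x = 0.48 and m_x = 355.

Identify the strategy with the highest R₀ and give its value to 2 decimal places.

Strategy 1: R₀ = 0.93×0 + 0.70×0 + 0.51×303 + 0.47×197 = 247.1200
Strategy 2: R₀ = 0.89×0 + 0.82×0 + 0.59×289 + 0.51×15 = 178.1600
Strategy 3: R₀ = 0.87×0 + 0.68×0 + 0.54×25 + 0.48×355 = 183.9000
Highest R₀: strategy 1 with 247.1200.

247.12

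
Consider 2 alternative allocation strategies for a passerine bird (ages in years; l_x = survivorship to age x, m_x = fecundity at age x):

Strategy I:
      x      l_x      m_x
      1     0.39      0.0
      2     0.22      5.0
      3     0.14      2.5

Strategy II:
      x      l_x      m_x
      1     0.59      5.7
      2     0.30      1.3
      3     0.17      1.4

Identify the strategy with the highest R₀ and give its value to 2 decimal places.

Strategy I: R₀ = 0.39×0.0 + 0.22×5.0 + 0.14×2.5 = 1.4500
Strategy II: R₀ = 0.59×5.7 + 0.30×1.3 + 0.17×1.4 = 3.9910
Highest R₀: strategy II with 3.9910.

3.99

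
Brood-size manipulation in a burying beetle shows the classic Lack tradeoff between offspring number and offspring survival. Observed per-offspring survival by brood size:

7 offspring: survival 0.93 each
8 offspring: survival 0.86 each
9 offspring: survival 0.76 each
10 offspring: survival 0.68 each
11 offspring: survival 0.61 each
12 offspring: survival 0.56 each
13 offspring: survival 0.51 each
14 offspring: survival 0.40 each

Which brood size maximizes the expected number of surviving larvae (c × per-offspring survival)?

Expected surviving larvae = c × s(c):
  c=7: 7 × 0.93 = 6.510
  c=8: 8 × 0.86 = 6.880
  c=9: 9 × 0.76 = 6.840
  c=10: 10 × 0.68 = 6.800
  c=11: 11 × 0.61 = 6.710
  c=12: 12 × 0.56 = 6.720
  c=13: 13 × 0.51 = 6.630
  c=14: 14 × 0.40 = 5.600
Maximum at c = 8 (6.880 surviving larvae).

8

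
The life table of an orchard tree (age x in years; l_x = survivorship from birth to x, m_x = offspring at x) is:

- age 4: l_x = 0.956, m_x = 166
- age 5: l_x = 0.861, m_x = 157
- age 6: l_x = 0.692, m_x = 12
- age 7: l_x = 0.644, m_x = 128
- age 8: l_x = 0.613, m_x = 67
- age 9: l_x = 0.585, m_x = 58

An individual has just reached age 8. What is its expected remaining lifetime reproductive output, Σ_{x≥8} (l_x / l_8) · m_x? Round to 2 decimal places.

122.35

l_8 = 0.613. Conditional survival from age 8 to x is l_x / l_8.
  x=8: (0.613/0.613) × 67 = 67.0000
  x=9: (0.585/0.613) × 58 = 55.3507
Sum = 67.0000 + 55.3507 = 122.3507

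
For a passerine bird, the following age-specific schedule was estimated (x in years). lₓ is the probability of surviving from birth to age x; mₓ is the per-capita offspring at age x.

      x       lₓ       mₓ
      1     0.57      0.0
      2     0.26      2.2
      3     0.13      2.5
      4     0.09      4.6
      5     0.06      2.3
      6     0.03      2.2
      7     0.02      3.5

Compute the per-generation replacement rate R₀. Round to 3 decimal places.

R₀ = Σ lₓ mₓ:
  age 1: 0.57 × 0.0 = 0.0000
  age 2: 0.26 × 2.2 = 0.5720
  age 3: 0.13 × 2.5 = 0.3250
  age 4: 0.09 × 4.6 = 0.4140
  age 5: 0.06 × 2.3 = 0.1380
  age 6: 0.03 × 2.2 = 0.0660
  age 7: 0.02 × 3.5 = 0.0700
R₀ = 0.0000 + 0.5720 + 0.3250 + 0.4140 + 0.1380 + 0.0660 + 0.0700 = 1.5850

1.585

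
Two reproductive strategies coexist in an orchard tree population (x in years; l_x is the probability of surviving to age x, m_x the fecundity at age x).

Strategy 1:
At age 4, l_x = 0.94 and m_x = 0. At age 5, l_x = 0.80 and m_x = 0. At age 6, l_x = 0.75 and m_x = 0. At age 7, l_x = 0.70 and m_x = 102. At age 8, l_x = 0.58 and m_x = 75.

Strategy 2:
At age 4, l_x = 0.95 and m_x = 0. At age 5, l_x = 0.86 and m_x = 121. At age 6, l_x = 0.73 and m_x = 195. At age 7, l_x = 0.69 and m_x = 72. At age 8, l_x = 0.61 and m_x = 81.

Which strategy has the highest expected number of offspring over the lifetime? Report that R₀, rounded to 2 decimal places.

345.50

Strategy 1: R₀ = 0.94×0 + 0.80×0 + 0.75×0 + 0.70×102 + 0.58×75 = 114.9000
Strategy 2: R₀ = 0.95×0 + 0.86×121 + 0.73×195 + 0.69×72 + 0.61×81 = 345.5000
Highest R₀: strategy 2 with 345.5000.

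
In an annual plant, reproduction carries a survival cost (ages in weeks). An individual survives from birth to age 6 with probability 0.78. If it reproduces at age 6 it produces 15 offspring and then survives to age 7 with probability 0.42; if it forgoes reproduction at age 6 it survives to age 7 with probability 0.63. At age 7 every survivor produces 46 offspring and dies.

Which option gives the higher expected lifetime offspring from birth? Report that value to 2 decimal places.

breed at age 6: R₀ = 0.78 × (15 + 0.42 × 46) = 0.78 × 34.3200 = 26.7696
delay to age 7: R₀ = 0.78 × (0.63 × 46) = 0.78 × 28.9800 = 22.6044
Higher: breed at age 6 (26.7696).

26.77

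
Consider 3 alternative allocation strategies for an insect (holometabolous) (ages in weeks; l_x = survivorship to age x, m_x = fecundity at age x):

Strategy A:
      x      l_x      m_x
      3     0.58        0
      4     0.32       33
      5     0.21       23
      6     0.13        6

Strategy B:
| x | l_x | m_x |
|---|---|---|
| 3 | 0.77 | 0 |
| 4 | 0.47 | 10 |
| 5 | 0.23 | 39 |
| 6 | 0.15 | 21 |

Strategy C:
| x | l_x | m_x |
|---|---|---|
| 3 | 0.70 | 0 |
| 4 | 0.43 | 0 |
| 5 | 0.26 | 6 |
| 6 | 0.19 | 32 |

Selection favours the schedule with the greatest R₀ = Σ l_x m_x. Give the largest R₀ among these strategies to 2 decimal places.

16.82

Strategy A: R₀ = 0.58×0 + 0.32×33 + 0.21×23 + 0.13×6 = 16.1700
Strategy B: R₀ = 0.77×0 + 0.47×10 + 0.23×39 + 0.15×21 = 16.8200
Strategy C: R₀ = 0.70×0 + 0.43×0 + 0.26×6 + 0.19×32 = 7.6400
Highest R₀: strategy B with 16.8200.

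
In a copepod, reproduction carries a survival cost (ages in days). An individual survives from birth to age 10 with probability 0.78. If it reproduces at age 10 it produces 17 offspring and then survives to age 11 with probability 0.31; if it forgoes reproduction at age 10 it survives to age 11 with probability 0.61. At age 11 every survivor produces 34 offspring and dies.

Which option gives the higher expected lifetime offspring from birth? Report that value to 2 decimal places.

breed at age 10: R₀ = 0.78 × (17 + 0.31 × 34) = 0.78 × 27.5400 = 21.4812
delay to age 11: R₀ = 0.78 × (0.61 × 34) = 0.78 × 20.7400 = 16.1772
Higher: breed at age 10 (21.4812).

21.48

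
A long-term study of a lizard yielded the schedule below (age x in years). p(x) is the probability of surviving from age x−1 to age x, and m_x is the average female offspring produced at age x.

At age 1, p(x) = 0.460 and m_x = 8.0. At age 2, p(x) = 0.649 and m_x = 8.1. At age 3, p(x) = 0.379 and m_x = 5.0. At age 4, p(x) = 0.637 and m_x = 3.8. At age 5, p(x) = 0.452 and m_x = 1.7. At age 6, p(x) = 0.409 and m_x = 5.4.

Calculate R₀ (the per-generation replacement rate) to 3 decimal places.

Survivorship from birth: l_x = p_1·p_2·…·p_x.
  l_1 = 0.46000
  l_2 = 0.29854
  l_3 = 0.11315
  l_4 = 0.07207
  l_5 = 0.03258
  l_6 = 0.01332
R₀ = Σ l_x m_x:
  age 1: 0.46000 × 8.0 = 3.6800
  age 2: 0.29854 × 8.1 = 2.4182
  age 3: 0.11315 × 5.0 = 0.5657
  age 4: 0.07207 × 3.8 = 0.2739
  age 5: 0.03258 × 1.7 = 0.0554
  age 6: 0.01332 × 5.4 = 0.0719
R₀ = 3.6800 + 2.4182 + 0.5657 + 0.2739 + 0.0554 + 0.0719 = 7.0651

7.065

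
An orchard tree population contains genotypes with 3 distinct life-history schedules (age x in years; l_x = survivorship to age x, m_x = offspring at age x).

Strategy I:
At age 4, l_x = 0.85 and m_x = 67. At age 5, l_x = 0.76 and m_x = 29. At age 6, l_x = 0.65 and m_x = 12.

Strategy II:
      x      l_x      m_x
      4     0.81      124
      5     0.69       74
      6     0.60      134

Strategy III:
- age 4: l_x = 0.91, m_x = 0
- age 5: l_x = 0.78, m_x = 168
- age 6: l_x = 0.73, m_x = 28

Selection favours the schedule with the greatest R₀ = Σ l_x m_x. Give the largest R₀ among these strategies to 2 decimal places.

231.90

Strategy I: R₀ = 0.85×67 + 0.76×29 + 0.65×12 = 86.7900
Strategy II: R₀ = 0.81×124 + 0.69×74 + 0.60×134 = 231.9000
Strategy III: R₀ = 0.91×0 + 0.78×168 + 0.73×28 = 151.4800
Highest R₀: strategy II with 231.9000.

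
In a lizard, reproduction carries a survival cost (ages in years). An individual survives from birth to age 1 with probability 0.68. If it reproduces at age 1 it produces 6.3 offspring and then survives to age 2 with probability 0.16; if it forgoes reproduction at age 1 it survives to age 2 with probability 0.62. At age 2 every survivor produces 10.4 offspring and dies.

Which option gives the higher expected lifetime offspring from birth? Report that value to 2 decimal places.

breed at age 1: R₀ = 0.68 × (6.3 + 0.16 × 10.4) = 0.68 × 7.9640 = 5.4155
delay to age 2: R₀ = 0.68 × (0.62 × 10.4) = 0.68 × 6.4480 = 4.3846
Higher: breed at age 1 (5.4155).

5.42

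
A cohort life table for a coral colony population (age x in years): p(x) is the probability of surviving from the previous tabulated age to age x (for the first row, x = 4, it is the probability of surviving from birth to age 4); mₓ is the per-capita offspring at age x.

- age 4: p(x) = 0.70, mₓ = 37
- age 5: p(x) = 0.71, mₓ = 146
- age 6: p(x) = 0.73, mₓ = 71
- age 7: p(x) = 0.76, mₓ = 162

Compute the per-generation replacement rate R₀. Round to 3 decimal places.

Survivorship from birth: l_x = p_4·p_5·…·p_x.
  l_4 = 0.70000
  l_5 = 0.49700
  l_6 = 0.36281
  l_7 = 0.27574
R₀ = Σ l_x mₓ:
  age 4: 0.70000 × 37 = 25.9000
  age 5: 0.49700 × 146 = 72.5620
  age 6: 0.36281 × 71 = 25.7595
  age 7: 0.27574 × 162 = 44.6699
R₀ = 25.9000 + 72.5620 + 25.7595 + 44.6699 = 168.8914

168.891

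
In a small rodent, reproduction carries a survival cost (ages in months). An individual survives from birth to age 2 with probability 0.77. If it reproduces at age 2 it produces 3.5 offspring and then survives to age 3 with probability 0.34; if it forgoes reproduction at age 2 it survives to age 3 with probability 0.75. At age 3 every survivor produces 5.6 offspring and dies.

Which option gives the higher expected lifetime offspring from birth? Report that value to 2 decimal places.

breed at age 2: R₀ = 0.77 × (3.5 + 0.34 × 5.6) = 0.77 × 5.4040 = 4.1611
delay to age 3: R₀ = 0.77 × (0.75 × 5.6) = 0.77 × 4.2000 = 3.2340
Higher: breed at age 2 (4.1611).

4.16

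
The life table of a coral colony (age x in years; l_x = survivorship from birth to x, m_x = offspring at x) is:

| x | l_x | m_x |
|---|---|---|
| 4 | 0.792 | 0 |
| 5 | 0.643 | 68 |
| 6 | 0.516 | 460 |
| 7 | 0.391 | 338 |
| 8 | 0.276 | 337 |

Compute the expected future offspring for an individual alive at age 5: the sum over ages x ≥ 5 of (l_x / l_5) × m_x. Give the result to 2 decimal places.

787.33

l_5 = 0.643. Conditional survival from age 5 to x is l_x / l_5.
  x=5: (0.643/0.643) × 68 = 68.0000
  x=6: (0.516/0.643) × 460 = 369.1446
  x=7: (0.391/0.643) × 338 = 205.5334
  x=8: (0.276/0.643) × 337 = 144.6532
Sum = 68.0000 + 369.1446 + 205.5334 + 144.6532 = 787.3313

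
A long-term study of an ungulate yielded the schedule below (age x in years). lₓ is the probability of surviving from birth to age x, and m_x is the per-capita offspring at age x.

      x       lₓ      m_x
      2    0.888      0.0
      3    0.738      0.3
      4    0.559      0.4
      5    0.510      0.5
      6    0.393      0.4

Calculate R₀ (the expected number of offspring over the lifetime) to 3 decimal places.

R₀ = Σ lₓ m_x:
  age 2: 0.888 × 0.0 = 0.0000
  age 3: 0.738 × 0.3 = 0.2214
  age 4: 0.559 × 0.4 = 0.2236
  age 5: 0.510 × 0.5 = 0.2550
  age 6: 0.393 × 0.4 = 0.1572
R₀ = 0.0000 + 0.2214 + 0.2236 + 0.2550 + 0.1572 = 0.8572

0.857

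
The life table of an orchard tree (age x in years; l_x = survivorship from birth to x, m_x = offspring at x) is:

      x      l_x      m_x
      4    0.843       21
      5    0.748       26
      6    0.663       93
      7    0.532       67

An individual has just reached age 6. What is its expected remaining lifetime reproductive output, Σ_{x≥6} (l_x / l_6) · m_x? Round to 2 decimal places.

l_6 = 0.663. Conditional survival from age 6 to x is l_x / l_6.
  x=6: (0.663/0.663) × 93 = 93.0000
  x=7: (0.532/0.663) × 67 = 53.7617
Sum = 93.0000 + 53.7617 = 146.7617

146.76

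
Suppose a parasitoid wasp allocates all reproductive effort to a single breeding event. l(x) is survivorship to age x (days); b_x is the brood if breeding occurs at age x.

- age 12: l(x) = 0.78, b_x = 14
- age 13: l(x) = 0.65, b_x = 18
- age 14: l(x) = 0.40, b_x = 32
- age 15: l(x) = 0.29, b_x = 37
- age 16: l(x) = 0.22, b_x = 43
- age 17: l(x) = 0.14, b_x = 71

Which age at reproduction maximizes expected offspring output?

Expected offspring if breeding at age x = l(x) × b_x:
  age 12: 0.78 × 14 = 10.920
  age 13: 0.65 × 18 = 11.700
  age 14: 0.40 × 32 = 12.800
  age 15: 0.29 × 37 = 10.730
  age 16: 0.22 × 43 = 9.460
  age 17: 0.14 × 71 = 9.940
Maximum at age 14 (12.800).

14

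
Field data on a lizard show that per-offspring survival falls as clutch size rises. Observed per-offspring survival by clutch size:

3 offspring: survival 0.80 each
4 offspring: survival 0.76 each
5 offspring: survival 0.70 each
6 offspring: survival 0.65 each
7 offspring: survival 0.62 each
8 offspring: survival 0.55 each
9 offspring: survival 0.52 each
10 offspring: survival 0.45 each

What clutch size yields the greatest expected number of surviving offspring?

Expected surviving offspring = c × s(c):
  c=3: 3 × 0.80 = 2.400
  c=4: 4 × 0.76 = 3.040
  c=5: 5 × 0.70 = 3.500
  c=6: 6 × 0.65 = 3.900
  c=7: 7 × 0.62 = 4.340
  c=8: 8 × 0.55 = 4.400
  c=9: 9 × 0.52 = 4.680
  c=10: 10 × 0.45 = 4.500
Maximum at c = 9 (4.680 surviving offspring).

9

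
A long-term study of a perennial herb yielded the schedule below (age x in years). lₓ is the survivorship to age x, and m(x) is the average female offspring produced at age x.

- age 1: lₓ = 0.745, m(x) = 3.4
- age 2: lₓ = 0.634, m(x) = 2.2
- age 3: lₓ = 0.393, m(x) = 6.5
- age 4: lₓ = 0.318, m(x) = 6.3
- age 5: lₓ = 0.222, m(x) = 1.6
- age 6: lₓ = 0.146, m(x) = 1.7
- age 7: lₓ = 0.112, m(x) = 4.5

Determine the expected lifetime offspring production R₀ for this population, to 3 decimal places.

R₀ = Σ lₓ m(x):
  age 1: 0.745 × 3.4 = 2.5330
  age 2: 0.634 × 2.2 = 1.3948
  age 3: 0.393 × 6.5 = 2.5545
  age 4: 0.318 × 6.3 = 2.0034
  age 5: 0.222 × 1.6 = 0.3552
  age 6: 0.146 × 1.7 = 0.2482
  age 7: 0.112 × 4.5 = 0.5040
R₀ = 2.5330 + 1.3948 + 2.5545 + 2.0034 + 0.3552 + 0.2482 + 0.5040 = 9.5931

9.593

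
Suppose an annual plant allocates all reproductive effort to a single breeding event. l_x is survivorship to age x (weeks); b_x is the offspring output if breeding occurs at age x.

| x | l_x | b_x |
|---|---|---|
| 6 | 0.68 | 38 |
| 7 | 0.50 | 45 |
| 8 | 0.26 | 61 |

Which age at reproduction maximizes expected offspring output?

6

Expected offspring if breeding at age x = l_x × b_x:
  age 6: 0.68 × 38 = 25.840
  age 7: 0.50 × 45 = 22.500
  age 8: 0.26 × 61 = 15.860
Maximum at age 6 (25.840).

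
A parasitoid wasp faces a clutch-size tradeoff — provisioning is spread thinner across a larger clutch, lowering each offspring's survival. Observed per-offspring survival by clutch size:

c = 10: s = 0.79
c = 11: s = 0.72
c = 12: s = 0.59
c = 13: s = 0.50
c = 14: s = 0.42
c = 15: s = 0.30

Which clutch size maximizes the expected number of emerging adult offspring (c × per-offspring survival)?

Expected emerging adult offspring = c × s(c):
  c=10: 10 × 0.79 = 7.900
  c=11: 11 × 0.72 = 7.920
  c=12: 12 × 0.59 = 7.080
  c=13: 13 × 0.50 = 6.500
  c=14: 14 × 0.42 = 5.880
  c=15: 15 × 0.30 = 4.500
Maximum at c = 11 (7.920 emerging adult offspring).

11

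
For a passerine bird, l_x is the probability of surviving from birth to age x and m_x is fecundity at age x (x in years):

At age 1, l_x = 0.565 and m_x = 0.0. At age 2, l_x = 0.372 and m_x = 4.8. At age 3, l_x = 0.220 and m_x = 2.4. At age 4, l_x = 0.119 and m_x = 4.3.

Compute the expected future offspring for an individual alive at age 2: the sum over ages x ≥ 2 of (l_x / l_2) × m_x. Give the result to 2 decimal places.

7.59

l_2 = 0.372. Conditional survival from age 2 to x is l_x / l_2.
  x=2: (0.372/0.372) × 4.8 = 4.8000
  x=3: (0.220/0.372) × 2.4 = 1.4194
  x=4: (0.119/0.372) × 4.3 = 1.3755
Sum = 4.8000 + 1.4194 + 1.3755 = 7.5949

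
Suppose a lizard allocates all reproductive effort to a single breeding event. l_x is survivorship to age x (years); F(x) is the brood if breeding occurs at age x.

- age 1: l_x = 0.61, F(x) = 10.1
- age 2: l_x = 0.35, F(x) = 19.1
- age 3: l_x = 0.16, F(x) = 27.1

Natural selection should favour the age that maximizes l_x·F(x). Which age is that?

2

Expected offspring if breeding at age x = l_x × F(x):
  age 1: 0.61 × 10.1 = 6.161
  age 2: 0.35 × 19.1 = 6.685
  age 3: 0.16 × 27.1 = 4.336
Maximum at age 2 (6.685).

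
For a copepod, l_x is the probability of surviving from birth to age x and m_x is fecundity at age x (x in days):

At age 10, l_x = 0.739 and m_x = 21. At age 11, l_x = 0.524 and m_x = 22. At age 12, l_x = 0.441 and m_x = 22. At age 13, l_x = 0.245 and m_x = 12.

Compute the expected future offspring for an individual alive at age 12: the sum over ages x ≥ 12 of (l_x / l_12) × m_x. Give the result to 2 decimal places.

28.67

l_12 = 0.441. Conditional survival from age 12 to x is l_x / l_12.
  x=12: (0.441/0.441) × 22 = 22.0000
  x=13: (0.245/0.441) × 12 = 6.6667
Sum = 22.0000 + 6.6667 = 28.6667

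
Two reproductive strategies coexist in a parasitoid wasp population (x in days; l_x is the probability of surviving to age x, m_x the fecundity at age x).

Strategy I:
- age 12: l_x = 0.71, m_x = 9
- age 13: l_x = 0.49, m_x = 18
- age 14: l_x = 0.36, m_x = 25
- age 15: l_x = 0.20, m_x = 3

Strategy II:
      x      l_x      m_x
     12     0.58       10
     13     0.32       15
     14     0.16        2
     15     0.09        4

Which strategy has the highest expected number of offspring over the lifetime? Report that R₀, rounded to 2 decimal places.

24.81

Strategy I: R₀ = 0.71×9 + 0.49×18 + 0.36×25 + 0.20×3 = 24.8100
Strategy II: R₀ = 0.58×10 + 0.32×15 + 0.16×2 + 0.09×4 = 11.2800
Highest R₀: strategy I with 24.8100.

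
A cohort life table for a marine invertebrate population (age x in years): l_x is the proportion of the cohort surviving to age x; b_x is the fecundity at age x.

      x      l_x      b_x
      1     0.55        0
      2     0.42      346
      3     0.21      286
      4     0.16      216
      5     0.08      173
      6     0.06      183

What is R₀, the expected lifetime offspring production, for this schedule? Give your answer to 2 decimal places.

264.76

R₀ = Σ l_x b_x:
  age 1: 0.55 × 0 = 0.0000
  age 2: 0.42 × 346 = 145.3200
  age 3: 0.21 × 286 = 60.0600
  age 4: 0.16 × 216 = 34.5600
  age 5: 0.08 × 173 = 13.8400
  age 6: 0.06 × 183 = 10.9800
R₀ = 0.0000 + 145.3200 + 60.0600 + 34.5600 + 13.8400 + 10.9800 = 264.7600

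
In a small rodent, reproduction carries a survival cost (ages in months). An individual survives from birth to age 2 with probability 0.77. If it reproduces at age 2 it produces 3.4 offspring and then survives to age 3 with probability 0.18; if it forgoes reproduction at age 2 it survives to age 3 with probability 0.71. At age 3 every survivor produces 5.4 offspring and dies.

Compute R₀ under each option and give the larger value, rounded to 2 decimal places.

breed at age 2: R₀ = 0.77 × (3.4 + 0.18 × 5.4) = 0.77 × 4.3720 = 3.3664
delay to age 3: R₀ = 0.77 × (0.71 × 5.4) = 0.77 × 3.8340 = 2.9522
Higher: breed at age 2 (3.3664).

3.37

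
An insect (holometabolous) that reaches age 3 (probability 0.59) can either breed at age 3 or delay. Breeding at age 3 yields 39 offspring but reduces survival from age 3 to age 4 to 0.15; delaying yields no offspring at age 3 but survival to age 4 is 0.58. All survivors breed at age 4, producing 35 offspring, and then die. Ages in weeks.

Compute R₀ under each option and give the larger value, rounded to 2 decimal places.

26.11

breed at age 3: R₀ = 0.59 × (39 + 0.15 × 35) = 0.59 × 44.2500 = 26.1075
delay to age 4: R₀ = 0.59 × (0.58 × 35) = 0.59 × 20.3000 = 11.9770
Higher: breed at age 3 (26.1075).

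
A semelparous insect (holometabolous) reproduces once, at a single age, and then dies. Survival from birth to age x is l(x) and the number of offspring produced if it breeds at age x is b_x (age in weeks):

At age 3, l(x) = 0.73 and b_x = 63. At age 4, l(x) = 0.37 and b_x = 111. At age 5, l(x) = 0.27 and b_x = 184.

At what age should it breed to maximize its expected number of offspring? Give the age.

5

Expected offspring if breeding at age x = l(x) × b_x:
  age 3: 0.73 × 63 = 45.990
  age 4: 0.37 × 111 = 41.070
  age 5: 0.27 × 184 = 49.680
Maximum at age 5 (49.680).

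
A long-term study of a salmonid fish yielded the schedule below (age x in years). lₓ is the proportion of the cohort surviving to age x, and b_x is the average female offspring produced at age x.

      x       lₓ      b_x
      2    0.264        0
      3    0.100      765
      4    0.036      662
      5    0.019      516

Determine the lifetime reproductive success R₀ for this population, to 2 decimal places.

R₀ = Σ lₓ b_x:
  age 2: 0.264 × 0 = 0.0000
  age 3: 0.100 × 765 = 76.5000
  age 4: 0.036 × 662 = 23.8320
  age 5: 0.019 × 516 = 9.8040
R₀ = 0.0000 + 76.5000 + 23.8320 + 9.8040 = 110.1360

110.14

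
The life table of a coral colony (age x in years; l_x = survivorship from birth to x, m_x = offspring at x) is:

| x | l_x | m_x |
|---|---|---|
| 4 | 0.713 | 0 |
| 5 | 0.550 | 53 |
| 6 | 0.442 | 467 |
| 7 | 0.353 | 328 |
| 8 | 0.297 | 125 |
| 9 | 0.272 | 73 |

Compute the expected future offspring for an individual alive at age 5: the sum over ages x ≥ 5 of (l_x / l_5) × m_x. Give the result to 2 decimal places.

l_5 = 0.550. Conditional survival from age 5 to x is l_x / l_5.
  x=5: (0.550/0.550) × 53 = 53.0000
  x=6: (0.442/0.550) × 467 = 375.2982
  x=7: (0.353/0.550) × 328 = 210.5164
  x=8: (0.297/0.550) × 125 = 67.5000
  x=9: (0.272/0.550) × 73 = 36.1018
Sum = 53.0000 + 375.2982 + 210.5164 + 67.5000 + 36.1018 = 742.4164

742.42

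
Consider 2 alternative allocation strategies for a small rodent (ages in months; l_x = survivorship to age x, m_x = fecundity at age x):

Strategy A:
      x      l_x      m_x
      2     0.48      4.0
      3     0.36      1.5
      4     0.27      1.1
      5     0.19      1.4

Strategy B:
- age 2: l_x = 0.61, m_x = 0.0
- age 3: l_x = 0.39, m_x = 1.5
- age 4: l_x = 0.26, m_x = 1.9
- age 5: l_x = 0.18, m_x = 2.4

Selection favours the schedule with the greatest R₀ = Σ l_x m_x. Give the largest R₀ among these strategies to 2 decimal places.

Strategy A: R₀ = 0.48×4.0 + 0.36×1.5 + 0.27×1.1 + 0.19×1.4 = 3.0230
Strategy B: R₀ = 0.61×0.0 + 0.39×1.5 + 0.26×1.9 + 0.18×2.4 = 1.5110
Highest R₀: strategy A with 3.0230.

3.02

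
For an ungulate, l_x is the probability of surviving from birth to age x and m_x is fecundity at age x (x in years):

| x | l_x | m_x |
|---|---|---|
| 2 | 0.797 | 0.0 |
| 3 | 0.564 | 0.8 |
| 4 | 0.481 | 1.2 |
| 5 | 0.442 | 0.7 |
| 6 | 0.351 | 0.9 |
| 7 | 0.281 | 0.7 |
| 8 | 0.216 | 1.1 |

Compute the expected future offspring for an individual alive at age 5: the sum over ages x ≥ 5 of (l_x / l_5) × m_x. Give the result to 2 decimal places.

l_5 = 0.442. Conditional survival from age 5 to x is l_x / l_5.
  x=5: (0.442/0.442) × 0.7 = 0.7000
  x=6: (0.351/0.442) × 0.9 = 0.7147
  x=7: (0.281/0.442) × 0.7 = 0.4450
  x=8: (0.216/0.442) × 1.1 = 0.5376
Sum = 0.7000 + 0.7147 + 0.4450 + 0.5376 = 2.3973

2.40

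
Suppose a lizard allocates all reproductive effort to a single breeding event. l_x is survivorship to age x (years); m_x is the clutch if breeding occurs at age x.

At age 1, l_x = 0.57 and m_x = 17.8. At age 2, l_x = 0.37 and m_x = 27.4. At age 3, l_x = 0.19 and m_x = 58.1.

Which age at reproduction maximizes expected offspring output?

3

Expected offspring if breeding at age x = l_x × m_x:
  age 1: 0.57 × 17.8 = 10.146
  age 2: 0.37 × 27.4 = 10.138
  age 3: 0.19 × 58.1 = 11.039
Maximum at age 3 (11.039).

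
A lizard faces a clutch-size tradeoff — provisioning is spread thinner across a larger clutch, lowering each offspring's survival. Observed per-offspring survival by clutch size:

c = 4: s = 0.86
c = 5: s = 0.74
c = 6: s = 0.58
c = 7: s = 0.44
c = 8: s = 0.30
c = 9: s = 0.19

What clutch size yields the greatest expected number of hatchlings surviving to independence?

5

Expected hatchlings surviving to independence = c × s(c):
  c=4: 4 × 0.86 = 3.440
  c=5: 5 × 0.74 = 3.700
  c=6: 6 × 0.58 = 3.480
  c=7: 7 × 0.44 = 3.080
  c=8: 8 × 0.30 = 2.400
  c=9: 9 × 0.19 = 1.710
Maximum at c = 5 (3.700 hatchlings surviving to independence).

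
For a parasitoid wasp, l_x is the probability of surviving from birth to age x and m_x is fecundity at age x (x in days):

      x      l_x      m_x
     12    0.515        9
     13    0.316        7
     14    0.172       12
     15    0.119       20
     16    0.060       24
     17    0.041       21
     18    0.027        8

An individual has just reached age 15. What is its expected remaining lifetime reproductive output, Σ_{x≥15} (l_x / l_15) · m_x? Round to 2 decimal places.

l_15 = 0.119. Conditional survival from age 15 to x is l_x / l_15.
  x=15: (0.119/0.119) × 20 = 20.0000
  x=16: (0.060/0.119) × 24 = 12.1008
  x=17: (0.041/0.119) × 21 = 7.2353
  x=18: (0.027/0.119) × 8 = 1.8151
Sum = 20.0000 + 12.1008 + 7.2353 + 1.8151 = 41.1513

41.15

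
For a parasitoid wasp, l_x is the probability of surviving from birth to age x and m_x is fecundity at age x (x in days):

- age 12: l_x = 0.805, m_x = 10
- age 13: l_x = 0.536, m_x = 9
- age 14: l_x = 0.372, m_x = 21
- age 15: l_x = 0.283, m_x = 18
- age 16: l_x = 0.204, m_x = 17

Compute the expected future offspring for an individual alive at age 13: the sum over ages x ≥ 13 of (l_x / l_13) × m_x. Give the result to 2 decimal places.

39.55

l_13 = 0.536. Conditional survival from age 13 to x is l_x / l_13.
  x=13: (0.536/0.536) × 9 = 9.0000
  x=14: (0.372/0.536) × 21 = 14.5746
  x=15: (0.283/0.536) × 18 = 9.5037
  x=16: (0.204/0.536) × 17 = 6.4701
Sum = 9.0000 + 14.5746 + 9.5037 + 6.4701 = 39.5485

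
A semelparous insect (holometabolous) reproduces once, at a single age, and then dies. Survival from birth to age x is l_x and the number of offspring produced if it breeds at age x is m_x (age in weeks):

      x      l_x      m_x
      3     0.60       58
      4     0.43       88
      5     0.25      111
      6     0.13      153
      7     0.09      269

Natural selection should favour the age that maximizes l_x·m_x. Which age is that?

Expected offspring if breeding at age x = l_x × m_x:
  age 3: 0.60 × 58 = 34.800
  age 4: 0.43 × 88 = 37.840
  age 5: 0.25 × 111 = 27.750
  age 6: 0.13 × 153 = 19.890
  age 7: 0.09 × 269 = 24.210
Maximum at age 4 (37.840).

4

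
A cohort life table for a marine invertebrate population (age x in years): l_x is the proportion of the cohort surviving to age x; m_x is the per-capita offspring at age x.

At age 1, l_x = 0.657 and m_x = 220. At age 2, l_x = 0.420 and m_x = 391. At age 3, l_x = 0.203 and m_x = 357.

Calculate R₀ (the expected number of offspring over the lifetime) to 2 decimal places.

381.23

R₀ = Σ l_x m_x:
  age 1: 0.657 × 220 = 144.5400
  age 2: 0.420 × 391 = 164.2200
  age 3: 0.203 × 357 = 72.4710
R₀ = 144.5400 + 164.2200 + 72.4710 = 381.2310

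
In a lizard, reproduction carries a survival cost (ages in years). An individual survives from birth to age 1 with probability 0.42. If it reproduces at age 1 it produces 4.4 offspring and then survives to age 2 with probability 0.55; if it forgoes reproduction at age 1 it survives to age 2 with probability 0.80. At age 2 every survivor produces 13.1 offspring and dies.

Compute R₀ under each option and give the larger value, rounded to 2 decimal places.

4.87

breed at age 1: R₀ = 0.42 × (4.4 + 0.55 × 13.1) = 0.42 × 11.6050 = 4.8741
delay to age 2: R₀ = 0.42 × (0.80 × 13.1) = 0.42 × 10.4800 = 4.4016
Higher: breed at age 1 (4.8741).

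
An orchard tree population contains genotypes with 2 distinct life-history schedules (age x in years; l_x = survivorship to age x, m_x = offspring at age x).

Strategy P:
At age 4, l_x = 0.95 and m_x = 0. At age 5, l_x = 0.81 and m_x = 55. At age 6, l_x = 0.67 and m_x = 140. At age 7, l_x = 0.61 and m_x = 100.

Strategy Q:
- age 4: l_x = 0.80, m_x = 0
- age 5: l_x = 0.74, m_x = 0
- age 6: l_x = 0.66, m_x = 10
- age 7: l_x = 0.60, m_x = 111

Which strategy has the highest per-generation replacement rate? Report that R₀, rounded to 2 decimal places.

199.35

Strategy P: R₀ = 0.95×0 + 0.81×55 + 0.67×140 + 0.61×100 = 199.3500
Strategy Q: R₀ = 0.80×0 + 0.74×0 + 0.66×10 + 0.60×111 = 73.2000
Highest R₀: strategy P with 199.3500.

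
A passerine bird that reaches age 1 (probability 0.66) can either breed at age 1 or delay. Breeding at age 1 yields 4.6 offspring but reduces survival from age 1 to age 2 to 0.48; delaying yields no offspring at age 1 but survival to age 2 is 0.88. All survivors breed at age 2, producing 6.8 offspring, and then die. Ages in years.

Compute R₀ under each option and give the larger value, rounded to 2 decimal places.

breed at age 1: R₀ = 0.66 × (4.6 + 0.48 × 6.8) = 0.66 × 7.8640 = 5.1902
delay to age 2: R₀ = 0.66 × (0.88 × 6.8) = 0.66 × 5.9840 = 3.9494
Higher: breed at age 1 (5.1902).

5.19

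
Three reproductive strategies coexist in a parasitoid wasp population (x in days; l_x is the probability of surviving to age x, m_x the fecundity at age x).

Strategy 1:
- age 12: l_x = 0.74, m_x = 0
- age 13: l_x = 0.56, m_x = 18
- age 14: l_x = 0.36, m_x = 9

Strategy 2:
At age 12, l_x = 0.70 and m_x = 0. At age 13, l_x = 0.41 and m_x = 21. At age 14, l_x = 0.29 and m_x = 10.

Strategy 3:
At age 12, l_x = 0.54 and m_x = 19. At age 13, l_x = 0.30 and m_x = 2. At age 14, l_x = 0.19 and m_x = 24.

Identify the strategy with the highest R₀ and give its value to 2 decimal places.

Strategy 1: R₀ = 0.74×0 + 0.56×18 + 0.36×9 = 13.3200
Strategy 2: R₀ = 0.70×0 + 0.41×21 + 0.29×10 = 11.5100
Strategy 3: R₀ = 0.54×19 + 0.30×2 + 0.19×24 = 15.4200
Highest R₀: strategy 3 with 15.4200.

15.42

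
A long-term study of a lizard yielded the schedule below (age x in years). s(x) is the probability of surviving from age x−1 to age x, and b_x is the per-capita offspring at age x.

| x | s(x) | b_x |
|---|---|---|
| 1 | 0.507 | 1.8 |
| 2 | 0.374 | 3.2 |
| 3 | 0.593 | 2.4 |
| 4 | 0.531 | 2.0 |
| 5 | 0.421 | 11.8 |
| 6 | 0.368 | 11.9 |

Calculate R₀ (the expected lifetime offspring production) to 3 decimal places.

Survivorship from birth: l_x = s_1·s_2·…·s_x.
  l_1 = 0.50700
  l_2 = 0.18962
  l_3 = 0.11244
  l_4 = 0.05971
  l_5 = 0.02514
  l_6 = 0.00925
R₀ = Σ l_x b_x:
  age 1: 0.50700 × 1.8 = 0.9126
  age 2: 0.18962 × 3.2 = 0.6068
  age 3: 0.11244 × 2.4 = 0.2699
  age 4: 0.05971 × 2.0 = 0.1194
  age 5: 0.02514 × 11.8 = 0.2967
  age 6: 0.00925 × 11.9 = 0.1101
R₀ = 0.9126 + 0.6068 + 0.2699 + 0.1194 + 0.2967 + 0.1101 = 2.3154

2.315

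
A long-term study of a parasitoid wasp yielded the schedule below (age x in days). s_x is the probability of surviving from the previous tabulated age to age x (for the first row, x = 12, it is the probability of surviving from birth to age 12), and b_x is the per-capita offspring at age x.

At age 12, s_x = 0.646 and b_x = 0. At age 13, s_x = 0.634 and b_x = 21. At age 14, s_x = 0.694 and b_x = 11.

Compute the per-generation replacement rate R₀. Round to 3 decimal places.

11.727

Survivorship from birth: l_x = s_12·s_13·…·s_x.
  l_12 = 0.64600
  l_13 = 0.40956
  l_14 = 0.28424
R₀ = Σ l_x b_x:
  age 12: 0.64600 × 0 = 0.0000
  age 13: 0.40956 × 21 = 8.6008
  age 14: 0.28424 × 11 = 3.1266
R₀ = 0.0000 + 8.6008 + 3.1266 = 11.7274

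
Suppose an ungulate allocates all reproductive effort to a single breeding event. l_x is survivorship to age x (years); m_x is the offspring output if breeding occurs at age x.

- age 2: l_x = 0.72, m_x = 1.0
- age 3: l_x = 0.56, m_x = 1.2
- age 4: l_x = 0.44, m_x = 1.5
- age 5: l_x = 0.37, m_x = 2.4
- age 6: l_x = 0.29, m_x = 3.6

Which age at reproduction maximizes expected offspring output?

6

Expected offspring if breeding at age x = l_x × m_x:
  age 2: 0.72 × 1.0 = 0.720
  age 3: 0.56 × 1.2 = 0.672
  age 4: 0.44 × 1.5 = 0.660
  age 5: 0.37 × 2.4 = 0.888
  age 6: 0.29 × 3.6 = 1.044
Maximum at age 6 (1.044).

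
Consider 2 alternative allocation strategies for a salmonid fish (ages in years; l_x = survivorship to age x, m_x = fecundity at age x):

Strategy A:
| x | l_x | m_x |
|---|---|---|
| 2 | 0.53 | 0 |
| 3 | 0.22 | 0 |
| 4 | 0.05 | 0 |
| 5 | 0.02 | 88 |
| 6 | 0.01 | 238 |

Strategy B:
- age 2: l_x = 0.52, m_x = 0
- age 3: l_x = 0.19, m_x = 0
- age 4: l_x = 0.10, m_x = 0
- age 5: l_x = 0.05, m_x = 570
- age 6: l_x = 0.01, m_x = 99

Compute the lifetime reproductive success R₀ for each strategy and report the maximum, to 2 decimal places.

29.49

Strategy A: R₀ = 0.53×0 + 0.22×0 + 0.05×0 + 0.02×88 + 0.01×238 = 4.1400
Strategy B: R₀ = 0.52×0 + 0.19×0 + 0.10×0 + 0.05×570 + 0.01×99 = 29.4900
Highest R₀: strategy B with 29.4900.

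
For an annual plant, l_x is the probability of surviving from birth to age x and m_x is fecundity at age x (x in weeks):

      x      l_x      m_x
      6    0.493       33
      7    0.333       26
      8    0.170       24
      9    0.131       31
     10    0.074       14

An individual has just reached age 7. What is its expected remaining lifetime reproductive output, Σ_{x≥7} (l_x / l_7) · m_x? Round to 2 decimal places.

53.56

l_7 = 0.333. Conditional survival from age 7 to x is l_x / l_7.
  x=7: (0.333/0.333) × 26 = 26.0000
  x=8: (0.170/0.333) × 24 = 12.2523
  x=9: (0.131/0.333) × 31 = 12.1952
  x=10: (0.074/0.333) × 14 = 3.1111
Sum = 26.0000 + 12.2523 + 12.1952 + 3.1111 = 53.5586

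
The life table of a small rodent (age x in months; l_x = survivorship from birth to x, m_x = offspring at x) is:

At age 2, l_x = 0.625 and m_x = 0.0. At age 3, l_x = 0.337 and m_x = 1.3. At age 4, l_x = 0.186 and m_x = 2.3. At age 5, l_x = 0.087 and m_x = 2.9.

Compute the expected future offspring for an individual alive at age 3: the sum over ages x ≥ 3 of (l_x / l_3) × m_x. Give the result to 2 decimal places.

3.32

l_3 = 0.337. Conditional survival from age 3 to x is l_x / l_3.
  x=3: (0.337/0.337) × 1.3 = 1.3000
  x=4: (0.186/0.337) × 2.3 = 1.2694
  x=5: (0.087/0.337) × 2.9 = 0.7487
Sum = 1.3000 + 1.2694 + 0.7487 = 3.3181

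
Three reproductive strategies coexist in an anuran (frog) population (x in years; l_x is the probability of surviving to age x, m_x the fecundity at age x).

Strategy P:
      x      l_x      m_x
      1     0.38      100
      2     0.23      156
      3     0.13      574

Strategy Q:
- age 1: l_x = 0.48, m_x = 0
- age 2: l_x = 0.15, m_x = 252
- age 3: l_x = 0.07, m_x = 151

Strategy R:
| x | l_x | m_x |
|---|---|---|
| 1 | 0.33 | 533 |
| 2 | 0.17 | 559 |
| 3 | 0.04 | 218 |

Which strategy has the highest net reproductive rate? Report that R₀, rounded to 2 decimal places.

279.64

Strategy P: R₀ = 0.38×100 + 0.23×156 + 0.13×574 = 148.5000
Strategy Q: R₀ = 0.48×0 + 0.15×252 + 0.07×151 = 48.3700
Strategy R: R₀ = 0.33×533 + 0.17×559 + 0.04×218 = 279.6400
Highest R₀: strategy R with 279.6400.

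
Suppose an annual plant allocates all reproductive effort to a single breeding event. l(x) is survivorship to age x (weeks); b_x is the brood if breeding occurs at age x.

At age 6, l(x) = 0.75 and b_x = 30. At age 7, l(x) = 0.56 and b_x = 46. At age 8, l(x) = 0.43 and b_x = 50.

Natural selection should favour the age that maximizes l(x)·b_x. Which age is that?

7

Expected offspring if breeding at age x = l(x) × b_x:
  age 6: 0.75 × 30 = 22.500
  age 7: 0.56 × 46 = 25.760
  age 8: 0.43 × 50 = 21.500
Maximum at age 7 (25.760).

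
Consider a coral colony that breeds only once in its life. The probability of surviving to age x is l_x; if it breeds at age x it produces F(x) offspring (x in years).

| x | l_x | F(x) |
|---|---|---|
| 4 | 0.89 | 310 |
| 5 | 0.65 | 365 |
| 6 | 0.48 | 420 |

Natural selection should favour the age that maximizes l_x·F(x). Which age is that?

4

Expected offspring if breeding at age x = l_x × F(x):
  age 4: 0.89 × 310 = 275.900
  age 5: 0.65 × 365 = 237.250
  age 6: 0.48 × 420 = 201.600
Maximum at age 4 (275.900).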